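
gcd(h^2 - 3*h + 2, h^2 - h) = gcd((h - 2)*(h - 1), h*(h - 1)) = h - 1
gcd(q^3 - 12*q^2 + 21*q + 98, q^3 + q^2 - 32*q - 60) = q + 2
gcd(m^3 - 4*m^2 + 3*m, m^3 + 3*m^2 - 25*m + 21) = m^2 - 4*m + 3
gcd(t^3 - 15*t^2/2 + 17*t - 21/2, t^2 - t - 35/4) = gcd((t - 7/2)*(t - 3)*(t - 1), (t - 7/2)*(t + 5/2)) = t - 7/2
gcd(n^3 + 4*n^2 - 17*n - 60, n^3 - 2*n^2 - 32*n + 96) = n - 4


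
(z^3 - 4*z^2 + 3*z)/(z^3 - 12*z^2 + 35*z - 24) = z/(z - 8)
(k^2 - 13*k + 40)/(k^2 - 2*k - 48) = (k - 5)/(k + 6)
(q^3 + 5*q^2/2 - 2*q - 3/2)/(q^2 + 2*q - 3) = q + 1/2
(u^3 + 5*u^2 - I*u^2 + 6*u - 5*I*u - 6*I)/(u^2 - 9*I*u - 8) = (u^2 + 5*u + 6)/(u - 8*I)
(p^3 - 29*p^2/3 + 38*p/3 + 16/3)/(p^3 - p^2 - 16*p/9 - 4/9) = 3*(p - 8)/(3*p + 2)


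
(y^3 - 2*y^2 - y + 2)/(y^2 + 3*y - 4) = (y^2 - y - 2)/(y + 4)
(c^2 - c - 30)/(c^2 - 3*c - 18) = (c + 5)/(c + 3)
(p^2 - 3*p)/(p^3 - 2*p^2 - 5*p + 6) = p/(p^2 + p - 2)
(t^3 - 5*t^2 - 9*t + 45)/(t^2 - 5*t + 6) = (t^2 - 2*t - 15)/(t - 2)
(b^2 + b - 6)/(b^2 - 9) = (b - 2)/(b - 3)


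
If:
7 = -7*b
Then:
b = -1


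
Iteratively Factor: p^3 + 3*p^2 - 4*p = (p + 4)*(p^2 - p) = p*(p + 4)*(p - 1)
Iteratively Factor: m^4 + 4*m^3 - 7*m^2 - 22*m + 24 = (m - 1)*(m^3 + 5*m^2 - 2*m - 24) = (m - 1)*(m + 4)*(m^2 + m - 6) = (m - 2)*(m - 1)*(m + 4)*(m + 3)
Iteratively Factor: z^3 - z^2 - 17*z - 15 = (z - 5)*(z^2 + 4*z + 3) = (z - 5)*(z + 3)*(z + 1)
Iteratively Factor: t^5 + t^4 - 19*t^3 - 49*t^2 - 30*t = (t)*(t^4 + t^3 - 19*t^2 - 49*t - 30) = t*(t + 2)*(t^3 - t^2 - 17*t - 15) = t*(t + 1)*(t + 2)*(t^2 - 2*t - 15) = t*(t - 5)*(t + 1)*(t + 2)*(t + 3)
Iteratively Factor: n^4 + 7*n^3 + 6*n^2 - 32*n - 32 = (n + 4)*(n^3 + 3*n^2 - 6*n - 8) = (n + 4)^2*(n^2 - n - 2) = (n + 1)*(n + 4)^2*(n - 2)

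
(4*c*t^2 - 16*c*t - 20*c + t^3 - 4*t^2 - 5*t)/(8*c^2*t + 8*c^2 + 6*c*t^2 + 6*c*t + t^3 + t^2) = (t - 5)/(2*c + t)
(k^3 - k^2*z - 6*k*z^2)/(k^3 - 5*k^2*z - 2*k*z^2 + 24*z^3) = k/(k - 4*z)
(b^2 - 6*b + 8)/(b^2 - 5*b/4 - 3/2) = 4*(b - 4)/(4*b + 3)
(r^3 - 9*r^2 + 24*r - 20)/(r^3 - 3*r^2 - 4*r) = (-r^3 + 9*r^2 - 24*r + 20)/(r*(-r^2 + 3*r + 4))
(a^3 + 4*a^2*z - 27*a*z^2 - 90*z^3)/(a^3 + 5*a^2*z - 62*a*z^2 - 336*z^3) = (-a^2 + 2*a*z + 15*z^2)/(-a^2 + a*z + 56*z^2)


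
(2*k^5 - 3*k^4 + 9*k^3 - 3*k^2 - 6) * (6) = 12*k^5 - 18*k^4 + 54*k^3 - 18*k^2 - 36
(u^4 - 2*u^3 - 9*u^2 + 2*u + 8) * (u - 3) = u^5 - 5*u^4 - 3*u^3 + 29*u^2 + 2*u - 24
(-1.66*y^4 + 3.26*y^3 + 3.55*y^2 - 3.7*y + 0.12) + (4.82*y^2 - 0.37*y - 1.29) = -1.66*y^4 + 3.26*y^3 + 8.37*y^2 - 4.07*y - 1.17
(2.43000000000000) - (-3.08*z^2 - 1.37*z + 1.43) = 3.08*z^2 + 1.37*z + 1.0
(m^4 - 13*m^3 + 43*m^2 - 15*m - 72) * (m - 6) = m^5 - 19*m^4 + 121*m^3 - 273*m^2 + 18*m + 432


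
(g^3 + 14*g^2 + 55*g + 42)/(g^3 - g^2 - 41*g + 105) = (g^2 + 7*g + 6)/(g^2 - 8*g + 15)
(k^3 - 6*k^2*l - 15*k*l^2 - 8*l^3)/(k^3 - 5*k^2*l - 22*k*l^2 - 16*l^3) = (k + l)/(k + 2*l)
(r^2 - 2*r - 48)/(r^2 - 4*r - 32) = (r + 6)/(r + 4)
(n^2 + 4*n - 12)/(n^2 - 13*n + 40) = (n^2 + 4*n - 12)/(n^2 - 13*n + 40)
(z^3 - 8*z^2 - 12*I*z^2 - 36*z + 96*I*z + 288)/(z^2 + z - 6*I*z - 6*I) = (z^2 + z*(-8 - 6*I) + 48*I)/(z + 1)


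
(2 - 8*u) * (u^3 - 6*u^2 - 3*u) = -8*u^4 + 50*u^3 + 12*u^2 - 6*u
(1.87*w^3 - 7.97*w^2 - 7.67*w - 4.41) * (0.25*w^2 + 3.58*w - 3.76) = 0.4675*w^5 + 4.7021*w^4 - 37.4813*w^3 + 1.4061*w^2 + 13.0514*w + 16.5816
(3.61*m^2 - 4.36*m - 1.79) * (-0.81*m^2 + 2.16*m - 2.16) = -2.9241*m^4 + 11.3292*m^3 - 15.7653*m^2 + 5.5512*m + 3.8664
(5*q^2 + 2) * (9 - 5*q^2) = -25*q^4 + 35*q^2 + 18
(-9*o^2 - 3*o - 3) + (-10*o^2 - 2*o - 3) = -19*o^2 - 5*o - 6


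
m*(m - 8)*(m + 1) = m^3 - 7*m^2 - 8*m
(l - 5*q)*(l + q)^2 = l^3 - 3*l^2*q - 9*l*q^2 - 5*q^3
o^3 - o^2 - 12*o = o*(o - 4)*(o + 3)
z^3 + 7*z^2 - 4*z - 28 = (z - 2)*(z + 2)*(z + 7)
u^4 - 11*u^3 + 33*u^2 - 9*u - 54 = (u - 6)*(u - 3)^2*(u + 1)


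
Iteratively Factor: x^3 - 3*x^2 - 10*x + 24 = (x - 2)*(x^2 - x - 12) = (x - 2)*(x + 3)*(x - 4)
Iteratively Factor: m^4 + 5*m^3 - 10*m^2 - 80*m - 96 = (m + 4)*(m^3 + m^2 - 14*m - 24) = (m - 4)*(m + 4)*(m^2 + 5*m + 6) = (m - 4)*(m + 2)*(m + 4)*(m + 3)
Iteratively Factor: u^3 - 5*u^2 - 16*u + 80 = (u - 4)*(u^2 - u - 20) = (u - 5)*(u - 4)*(u + 4)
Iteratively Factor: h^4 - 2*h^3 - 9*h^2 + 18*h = (h - 3)*(h^3 + h^2 - 6*h) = (h - 3)*(h + 3)*(h^2 - 2*h) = (h - 3)*(h - 2)*(h + 3)*(h)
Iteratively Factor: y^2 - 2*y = (y)*(y - 2)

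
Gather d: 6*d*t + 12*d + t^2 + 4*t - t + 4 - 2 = d*(6*t + 12) + t^2 + 3*t + 2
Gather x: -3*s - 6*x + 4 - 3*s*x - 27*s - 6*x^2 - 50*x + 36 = -30*s - 6*x^2 + x*(-3*s - 56) + 40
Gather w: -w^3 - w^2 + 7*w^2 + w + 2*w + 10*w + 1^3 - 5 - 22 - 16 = -w^3 + 6*w^2 + 13*w - 42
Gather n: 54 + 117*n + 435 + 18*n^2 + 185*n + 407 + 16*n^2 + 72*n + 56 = 34*n^2 + 374*n + 952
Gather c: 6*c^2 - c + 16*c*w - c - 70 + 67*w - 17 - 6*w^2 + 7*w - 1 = 6*c^2 + c*(16*w - 2) - 6*w^2 + 74*w - 88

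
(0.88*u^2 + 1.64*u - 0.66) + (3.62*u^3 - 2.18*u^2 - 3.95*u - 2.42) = 3.62*u^3 - 1.3*u^2 - 2.31*u - 3.08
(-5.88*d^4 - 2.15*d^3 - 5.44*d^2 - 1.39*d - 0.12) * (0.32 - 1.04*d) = 6.1152*d^5 + 0.3544*d^4 + 4.9696*d^3 - 0.2952*d^2 - 0.32*d - 0.0384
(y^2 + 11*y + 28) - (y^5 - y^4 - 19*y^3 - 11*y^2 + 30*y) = -y^5 + y^4 + 19*y^3 + 12*y^2 - 19*y + 28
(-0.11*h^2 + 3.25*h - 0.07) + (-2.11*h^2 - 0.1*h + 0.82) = -2.22*h^2 + 3.15*h + 0.75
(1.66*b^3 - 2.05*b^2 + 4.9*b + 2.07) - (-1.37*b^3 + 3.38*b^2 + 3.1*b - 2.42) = 3.03*b^3 - 5.43*b^2 + 1.8*b + 4.49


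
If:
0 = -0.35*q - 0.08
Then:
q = -0.23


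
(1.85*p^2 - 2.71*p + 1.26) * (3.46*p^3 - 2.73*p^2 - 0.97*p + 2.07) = 6.401*p^5 - 14.4271*p^4 + 9.9634*p^3 + 3.0184*p^2 - 6.8319*p + 2.6082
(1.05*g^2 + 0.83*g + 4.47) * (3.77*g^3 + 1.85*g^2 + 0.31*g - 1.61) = 3.9585*g^5 + 5.0716*g^4 + 18.7129*g^3 + 6.8363*g^2 + 0.0493999999999999*g - 7.1967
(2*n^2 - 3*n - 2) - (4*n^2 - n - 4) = -2*n^2 - 2*n + 2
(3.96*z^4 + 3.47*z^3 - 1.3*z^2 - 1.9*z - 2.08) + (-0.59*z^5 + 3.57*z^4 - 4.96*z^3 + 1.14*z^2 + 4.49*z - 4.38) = -0.59*z^5 + 7.53*z^4 - 1.49*z^3 - 0.16*z^2 + 2.59*z - 6.46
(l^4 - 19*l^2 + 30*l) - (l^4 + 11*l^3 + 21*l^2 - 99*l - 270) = -11*l^3 - 40*l^2 + 129*l + 270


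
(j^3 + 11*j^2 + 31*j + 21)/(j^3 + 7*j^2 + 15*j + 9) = (j + 7)/(j + 3)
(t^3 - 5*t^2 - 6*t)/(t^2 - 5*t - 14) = t*(-t^2 + 5*t + 6)/(-t^2 + 5*t + 14)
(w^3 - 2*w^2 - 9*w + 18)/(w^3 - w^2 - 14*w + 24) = (w + 3)/(w + 4)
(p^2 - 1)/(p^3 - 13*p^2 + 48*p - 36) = (p + 1)/(p^2 - 12*p + 36)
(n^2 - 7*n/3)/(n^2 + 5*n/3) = (3*n - 7)/(3*n + 5)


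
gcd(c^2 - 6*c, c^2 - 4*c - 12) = c - 6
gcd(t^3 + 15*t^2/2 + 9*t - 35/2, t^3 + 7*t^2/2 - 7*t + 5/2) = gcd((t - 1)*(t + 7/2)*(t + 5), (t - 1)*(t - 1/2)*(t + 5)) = t^2 + 4*t - 5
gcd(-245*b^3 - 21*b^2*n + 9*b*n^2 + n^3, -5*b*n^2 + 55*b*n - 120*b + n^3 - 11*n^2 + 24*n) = 5*b - n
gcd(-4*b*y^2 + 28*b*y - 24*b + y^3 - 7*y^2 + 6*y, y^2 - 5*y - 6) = y - 6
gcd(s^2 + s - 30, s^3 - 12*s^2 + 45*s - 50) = s - 5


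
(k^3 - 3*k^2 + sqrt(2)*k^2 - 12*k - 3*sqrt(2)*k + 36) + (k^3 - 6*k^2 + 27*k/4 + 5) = 2*k^3 - 9*k^2 + sqrt(2)*k^2 - 21*k/4 - 3*sqrt(2)*k + 41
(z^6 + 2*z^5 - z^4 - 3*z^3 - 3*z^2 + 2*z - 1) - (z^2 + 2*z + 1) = z^6 + 2*z^5 - z^4 - 3*z^3 - 4*z^2 - 2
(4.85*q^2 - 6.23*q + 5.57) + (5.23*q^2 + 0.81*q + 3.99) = 10.08*q^2 - 5.42*q + 9.56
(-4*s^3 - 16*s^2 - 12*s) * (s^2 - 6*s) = -4*s^5 + 8*s^4 + 84*s^3 + 72*s^2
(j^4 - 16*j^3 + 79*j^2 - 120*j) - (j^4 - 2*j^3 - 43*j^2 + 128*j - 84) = -14*j^3 + 122*j^2 - 248*j + 84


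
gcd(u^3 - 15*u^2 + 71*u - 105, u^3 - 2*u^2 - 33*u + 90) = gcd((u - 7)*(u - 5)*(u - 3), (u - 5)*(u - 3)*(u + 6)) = u^2 - 8*u + 15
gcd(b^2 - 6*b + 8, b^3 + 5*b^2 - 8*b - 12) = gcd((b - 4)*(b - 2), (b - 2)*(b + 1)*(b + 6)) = b - 2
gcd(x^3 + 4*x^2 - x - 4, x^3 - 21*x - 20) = x^2 + 5*x + 4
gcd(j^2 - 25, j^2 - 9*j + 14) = 1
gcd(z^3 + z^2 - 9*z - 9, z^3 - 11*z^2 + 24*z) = z - 3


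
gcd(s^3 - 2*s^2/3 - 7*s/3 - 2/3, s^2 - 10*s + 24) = 1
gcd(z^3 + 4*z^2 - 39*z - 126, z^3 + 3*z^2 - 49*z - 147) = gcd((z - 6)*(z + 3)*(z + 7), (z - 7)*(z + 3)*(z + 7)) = z^2 + 10*z + 21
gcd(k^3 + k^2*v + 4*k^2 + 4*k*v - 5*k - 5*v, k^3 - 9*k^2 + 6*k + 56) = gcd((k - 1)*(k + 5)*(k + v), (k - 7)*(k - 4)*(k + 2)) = 1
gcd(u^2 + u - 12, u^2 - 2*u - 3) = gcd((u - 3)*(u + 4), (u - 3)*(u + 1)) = u - 3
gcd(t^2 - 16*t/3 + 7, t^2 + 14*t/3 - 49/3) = t - 7/3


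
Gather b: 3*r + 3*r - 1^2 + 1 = 6*r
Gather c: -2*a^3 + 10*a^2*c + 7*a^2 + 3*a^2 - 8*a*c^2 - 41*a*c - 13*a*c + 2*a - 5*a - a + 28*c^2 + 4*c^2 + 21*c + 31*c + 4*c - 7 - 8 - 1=-2*a^3 + 10*a^2 - 4*a + c^2*(32 - 8*a) + c*(10*a^2 - 54*a + 56) - 16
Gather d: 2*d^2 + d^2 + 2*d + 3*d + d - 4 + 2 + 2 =3*d^2 + 6*d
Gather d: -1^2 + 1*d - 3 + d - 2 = 2*d - 6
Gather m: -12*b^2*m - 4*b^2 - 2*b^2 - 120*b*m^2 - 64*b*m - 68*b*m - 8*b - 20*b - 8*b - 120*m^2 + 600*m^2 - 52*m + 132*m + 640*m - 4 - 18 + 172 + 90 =-6*b^2 - 36*b + m^2*(480 - 120*b) + m*(-12*b^2 - 132*b + 720) + 240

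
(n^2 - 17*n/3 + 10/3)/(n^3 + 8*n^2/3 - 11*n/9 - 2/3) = 3*(n - 5)/(3*n^2 + 10*n + 3)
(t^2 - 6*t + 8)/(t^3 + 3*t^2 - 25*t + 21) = (t^2 - 6*t + 8)/(t^3 + 3*t^2 - 25*t + 21)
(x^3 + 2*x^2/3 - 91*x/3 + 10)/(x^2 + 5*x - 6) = (3*x^2 - 16*x + 5)/(3*(x - 1))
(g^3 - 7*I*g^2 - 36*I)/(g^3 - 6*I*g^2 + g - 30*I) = (g - 6*I)/(g - 5*I)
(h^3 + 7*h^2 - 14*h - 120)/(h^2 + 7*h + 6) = (h^2 + h - 20)/(h + 1)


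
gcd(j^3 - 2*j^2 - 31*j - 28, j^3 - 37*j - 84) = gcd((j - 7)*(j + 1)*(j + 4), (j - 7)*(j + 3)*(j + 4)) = j^2 - 3*j - 28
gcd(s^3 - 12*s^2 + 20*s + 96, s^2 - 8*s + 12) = s - 6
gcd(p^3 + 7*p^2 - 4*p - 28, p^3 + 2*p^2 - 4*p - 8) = p^2 - 4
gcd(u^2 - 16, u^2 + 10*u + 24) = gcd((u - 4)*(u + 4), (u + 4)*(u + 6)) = u + 4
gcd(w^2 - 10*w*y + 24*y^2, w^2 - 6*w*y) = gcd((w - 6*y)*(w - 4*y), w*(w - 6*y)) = -w + 6*y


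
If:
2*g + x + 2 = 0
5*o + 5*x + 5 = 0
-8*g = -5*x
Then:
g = -5/9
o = -1/9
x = -8/9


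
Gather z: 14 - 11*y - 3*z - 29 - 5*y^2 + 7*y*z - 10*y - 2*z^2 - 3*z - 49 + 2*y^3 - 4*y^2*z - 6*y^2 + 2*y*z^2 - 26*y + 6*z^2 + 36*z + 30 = 2*y^3 - 11*y^2 - 47*y + z^2*(2*y + 4) + z*(-4*y^2 + 7*y + 30) - 34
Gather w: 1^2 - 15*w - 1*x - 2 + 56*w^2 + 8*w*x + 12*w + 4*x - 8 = 56*w^2 + w*(8*x - 3) + 3*x - 9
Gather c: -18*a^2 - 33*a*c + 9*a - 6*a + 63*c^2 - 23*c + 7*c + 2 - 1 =-18*a^2 + 3*a + 63*c^2 + c*(-33*a - 16) + 1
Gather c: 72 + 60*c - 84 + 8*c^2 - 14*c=8*c^2 + 46*c - 12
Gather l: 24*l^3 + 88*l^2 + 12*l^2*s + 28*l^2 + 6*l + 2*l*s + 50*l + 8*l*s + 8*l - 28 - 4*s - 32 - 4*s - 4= 24*l^3 + l^2*(12*s + 116) + l*(10*s + 64) - 8*s - 64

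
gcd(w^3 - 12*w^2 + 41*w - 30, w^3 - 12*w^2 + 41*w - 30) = w^3 - 12*w^2 + 41*w - 30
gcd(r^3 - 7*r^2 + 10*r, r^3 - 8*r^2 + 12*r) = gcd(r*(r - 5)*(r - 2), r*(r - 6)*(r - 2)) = r^2 - 2*r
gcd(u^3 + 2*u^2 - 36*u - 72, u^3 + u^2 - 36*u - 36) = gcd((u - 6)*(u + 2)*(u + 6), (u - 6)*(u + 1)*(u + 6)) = u^2 - 36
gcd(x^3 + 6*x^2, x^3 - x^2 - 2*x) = x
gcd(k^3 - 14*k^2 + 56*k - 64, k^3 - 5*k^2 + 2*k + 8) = k^2 - 6*k + 8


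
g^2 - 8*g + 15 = (g - 5)*(g - 3)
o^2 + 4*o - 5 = (o - 1)*(o + 5)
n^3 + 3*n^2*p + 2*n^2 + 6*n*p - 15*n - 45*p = (n - 3)*(n + 5)*(n + 3*p)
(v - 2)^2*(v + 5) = v^3 + v^2 - 16*v + 20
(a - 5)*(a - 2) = a^2 - 7*a + 10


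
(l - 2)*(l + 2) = l^2 - 4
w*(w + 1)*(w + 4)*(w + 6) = w^4 + 11*w^3 + 34*w^2 + 24*w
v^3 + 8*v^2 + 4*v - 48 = (v - 2)*(v + 4)*(v + 6)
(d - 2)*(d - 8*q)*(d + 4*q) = d^3 - 4*d^2*q - 2*d^2 - 32*d*q^2 + 8*d*q + 64*q^2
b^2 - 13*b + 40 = (b - 8)*(b - 5)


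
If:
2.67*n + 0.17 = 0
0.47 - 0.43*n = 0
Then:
No Solution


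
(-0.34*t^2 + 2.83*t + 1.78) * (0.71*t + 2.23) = -0.2414*t^3 + 1.2511*t^2 + 7.5747*t + 3.9694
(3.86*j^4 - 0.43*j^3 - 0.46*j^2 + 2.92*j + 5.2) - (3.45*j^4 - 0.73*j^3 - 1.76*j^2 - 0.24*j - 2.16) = 0.41*j^4 + 0.3*j^3 + 1.3*j^2 + 3.16*j + 7.36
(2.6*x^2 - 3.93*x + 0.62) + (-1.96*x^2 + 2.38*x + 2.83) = 0.64*x^2 - 1.55*x + 3.45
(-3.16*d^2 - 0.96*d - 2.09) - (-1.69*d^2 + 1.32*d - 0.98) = -1.47*d^2 - 2.28*d - 1.11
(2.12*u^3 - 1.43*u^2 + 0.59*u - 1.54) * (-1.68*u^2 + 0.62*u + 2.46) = -3.5616*u^5 + 3.7168*u^4 + 3.3374*u^3 - 0.5648*u^2 + 0.4966*u - 3.7884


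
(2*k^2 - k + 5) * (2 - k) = -2*k^3 + 5*k^2 - 7*k + 10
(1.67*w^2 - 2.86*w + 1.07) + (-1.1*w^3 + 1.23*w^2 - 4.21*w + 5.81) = -1.1*w^3 + 2.9*w^2 - 7.07*w + 6.88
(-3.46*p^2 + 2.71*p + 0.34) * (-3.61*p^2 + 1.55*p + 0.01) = 12.4906*p^4 - 15.1461*p^3 + 2.9385*p^2 + 0.5541*p + 0.0034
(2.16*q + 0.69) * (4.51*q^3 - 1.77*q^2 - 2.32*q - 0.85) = 9.7416*q^4 - 0.711300000000001*q^3 - 6.2325*q^2 - 3.4368*q - 0.5865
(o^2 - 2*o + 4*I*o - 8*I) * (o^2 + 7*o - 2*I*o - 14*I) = o^4 + 5*o^3 + 2*I*o^3 - 6*o^2 + 10*I*o^2 + 40*o - 28*I*o - 112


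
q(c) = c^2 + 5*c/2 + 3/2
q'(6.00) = 14.50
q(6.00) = 52.50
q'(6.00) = 14.50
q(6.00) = 52.50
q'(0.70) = 3.90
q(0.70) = 3.74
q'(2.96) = 8.42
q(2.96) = 17.66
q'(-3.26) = -4.02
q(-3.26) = 3.98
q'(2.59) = 7.68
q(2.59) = 14.68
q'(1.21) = 4.92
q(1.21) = 5.99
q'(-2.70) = -2.90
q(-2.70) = 2.04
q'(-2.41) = -2.32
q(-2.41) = 1.28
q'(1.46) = 5.42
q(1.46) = 7.28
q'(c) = 2*c + 5/2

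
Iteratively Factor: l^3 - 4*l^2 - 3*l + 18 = (l + 2)*(l^2 - 6*l + 9) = (l - 3)*(l + 2)*(l - 3)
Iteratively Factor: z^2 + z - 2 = (z - 1)*(z + 2)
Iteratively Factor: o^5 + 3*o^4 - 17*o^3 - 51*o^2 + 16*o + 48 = (o - 4)*(o^4 + 7*o^3 + 11*o^2 - 7*o - 12) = (o - 4)*(o + 1)*(o^3 + 6*o^2 + 5*o - 12) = (o - 4)*(o - 1)*(o + 1)*(o^2 + 7*o + 12) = (o - 4)*(o - 1)*(o + 1)*(o + 4)*(o + 3)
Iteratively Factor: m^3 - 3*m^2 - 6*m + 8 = (m - 4)*(m^2 + m - 2) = (m - 4)*(m - 1)*(m + 2)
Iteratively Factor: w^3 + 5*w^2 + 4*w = (w)*(w^2 + 5*w + 4) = w*(w + 4)*(w + 1)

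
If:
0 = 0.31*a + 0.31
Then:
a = -1.00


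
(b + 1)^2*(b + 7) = b^3 + 9*b^2 + 15*b + 7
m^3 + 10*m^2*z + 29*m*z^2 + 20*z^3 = (m + z)*(m + 4*z)*(m + 5*z)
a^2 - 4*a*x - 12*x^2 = (a - 6*x)*(a + 2*x)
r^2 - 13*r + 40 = (r - 8)*(r - 5)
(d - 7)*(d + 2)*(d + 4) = d^3 - d^2 - 34*d - 56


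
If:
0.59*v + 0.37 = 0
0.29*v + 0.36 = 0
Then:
No Solution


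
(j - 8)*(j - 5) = j^2 - 13*j + 40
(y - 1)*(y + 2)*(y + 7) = y^3 + 8*y^2 + 5*y - 14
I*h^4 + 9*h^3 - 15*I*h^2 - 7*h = h*(h - 7*I)*(h - I)*(I*h + 1)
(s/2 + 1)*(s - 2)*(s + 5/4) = s^3/2 + 5*s^2/8 - 2*s - 5/2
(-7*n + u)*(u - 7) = -7*n*u + 49*n + u^2 - 7*u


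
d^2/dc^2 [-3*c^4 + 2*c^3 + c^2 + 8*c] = -36*c^2 + 12*c + 2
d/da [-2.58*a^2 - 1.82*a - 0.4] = -5.16*a - 1.82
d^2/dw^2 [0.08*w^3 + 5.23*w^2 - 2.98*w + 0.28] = 0.48*w + 10.46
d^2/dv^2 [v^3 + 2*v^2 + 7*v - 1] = 6*v + 4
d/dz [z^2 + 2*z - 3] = 2*z + 2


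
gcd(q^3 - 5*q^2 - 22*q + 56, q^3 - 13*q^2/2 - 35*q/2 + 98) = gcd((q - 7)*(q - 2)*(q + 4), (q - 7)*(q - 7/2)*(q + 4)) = q^2 - 3*q - 28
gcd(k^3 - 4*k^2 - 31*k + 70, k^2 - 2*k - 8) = 1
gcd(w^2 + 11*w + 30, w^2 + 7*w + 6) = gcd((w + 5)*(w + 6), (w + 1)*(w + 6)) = w + 6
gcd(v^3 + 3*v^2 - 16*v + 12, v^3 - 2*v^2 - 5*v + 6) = v - 1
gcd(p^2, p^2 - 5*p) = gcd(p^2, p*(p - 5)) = p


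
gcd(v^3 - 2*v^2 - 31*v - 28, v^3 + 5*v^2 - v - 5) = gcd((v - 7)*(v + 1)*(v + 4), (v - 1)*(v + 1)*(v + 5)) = v + 1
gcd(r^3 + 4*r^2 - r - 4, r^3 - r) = r^2 - 1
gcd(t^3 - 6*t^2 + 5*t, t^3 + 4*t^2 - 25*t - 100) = t - 5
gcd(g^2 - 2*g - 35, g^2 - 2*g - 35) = g^2 - 2*g - 35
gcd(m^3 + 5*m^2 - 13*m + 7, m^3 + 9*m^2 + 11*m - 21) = m^2 + 6*m - 7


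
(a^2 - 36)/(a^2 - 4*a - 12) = (a + 6)/(a + 2)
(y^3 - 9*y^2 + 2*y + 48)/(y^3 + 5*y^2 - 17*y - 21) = (y^2 - 6*y - 16)/(y^2 + 8*y + 7)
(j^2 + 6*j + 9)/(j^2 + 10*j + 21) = (j + 3)/(j + 7)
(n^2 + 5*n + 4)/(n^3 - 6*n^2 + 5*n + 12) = (n + 4)/(n^2 - 7*n + 12)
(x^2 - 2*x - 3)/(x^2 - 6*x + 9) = (x + 1)/(x - 3)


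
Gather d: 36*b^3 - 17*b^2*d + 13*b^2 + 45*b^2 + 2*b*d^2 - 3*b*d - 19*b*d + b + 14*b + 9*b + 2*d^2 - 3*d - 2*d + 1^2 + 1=36*b^3 + 58*b^2 + 24*b + d^2*(2*b + 2) + d*(-17*b^2 - 22*b - 5) + 2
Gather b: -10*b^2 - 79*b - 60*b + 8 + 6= -10*b^2 - 139*b + 14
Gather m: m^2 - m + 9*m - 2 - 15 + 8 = m^2 + 8*m - 9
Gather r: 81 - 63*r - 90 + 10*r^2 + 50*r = 10*r^2 - 13*r - 9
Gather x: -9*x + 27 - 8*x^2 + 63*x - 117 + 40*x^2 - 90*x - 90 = 32*x^2 - 36*x - 180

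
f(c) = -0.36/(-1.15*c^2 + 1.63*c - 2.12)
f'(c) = -0.36*(2.3*c - 1.63)/(-1.15*c^2 + 1.63*c - 2.12)^2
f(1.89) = 0.11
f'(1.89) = -0.10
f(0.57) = 0.23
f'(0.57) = 0.05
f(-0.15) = 0.15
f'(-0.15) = 0.12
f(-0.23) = 0.14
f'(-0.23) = 0.12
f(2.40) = 0.07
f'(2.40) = -0.06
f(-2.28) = 0.03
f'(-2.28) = 0.02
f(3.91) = 0.03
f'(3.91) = -0.01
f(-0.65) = 0.10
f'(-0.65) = 0.08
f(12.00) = 0.00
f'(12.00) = -0.00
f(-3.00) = 0.02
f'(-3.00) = 0.01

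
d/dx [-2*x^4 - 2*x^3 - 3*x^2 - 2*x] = -8*x^3 - 6*x^2 - 6*x - 2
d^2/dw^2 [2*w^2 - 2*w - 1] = 4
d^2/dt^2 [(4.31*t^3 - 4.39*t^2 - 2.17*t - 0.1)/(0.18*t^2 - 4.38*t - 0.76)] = (7.105427357601e-15*t^4 + 159.485976*t^3 + 82.460016*t^2 + 13.62864*t + 5.511424)/(0.005832*t^6 - 0.425736*t^5 + 10.285704*t^4 - 80.432568*t^3 - 43.428528*t^2 - 7.589664*t - 0.438976)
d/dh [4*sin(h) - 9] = 4*cos(h)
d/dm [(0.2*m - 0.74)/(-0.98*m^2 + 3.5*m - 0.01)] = (0.196*m^2 - 1.4504*m + 2.588)/(0.9604*m^4 - 6.86*m^3 + 12.2696*m^2 - 0.07*m + 0.0001)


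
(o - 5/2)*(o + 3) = o^2 + o/2 - 15/2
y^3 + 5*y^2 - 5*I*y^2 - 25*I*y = y*(y + 5)*(y - 5*I)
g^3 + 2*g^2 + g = g*(g + 1)^2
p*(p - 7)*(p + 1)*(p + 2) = p^4 - 4*p^3 - 19*p^2 - 14*p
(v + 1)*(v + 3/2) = v^2 + 5*v/2 + 3/2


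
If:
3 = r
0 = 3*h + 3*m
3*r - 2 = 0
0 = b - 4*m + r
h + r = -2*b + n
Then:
No Solution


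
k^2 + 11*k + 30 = (k + 5)*(k + 6)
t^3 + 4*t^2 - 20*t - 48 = (t - 4)*(t + 2)*(t + 6)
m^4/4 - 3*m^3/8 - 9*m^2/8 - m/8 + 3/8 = (m/2 + 1/2)^2*(m - 3)*(m - 1/2)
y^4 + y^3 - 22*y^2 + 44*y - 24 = (y - 2)^2*(y - 1)*(y + 6)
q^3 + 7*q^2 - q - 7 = (q - 1)*(q + 1)*(q + 7)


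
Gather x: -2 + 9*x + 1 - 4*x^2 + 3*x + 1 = -4*x^2 + 12*x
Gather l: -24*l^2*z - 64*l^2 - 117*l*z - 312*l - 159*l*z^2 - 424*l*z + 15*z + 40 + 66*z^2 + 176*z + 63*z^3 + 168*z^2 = l^2*(-24*z - 64) + l*(-159*z^2 - 541*z - 312) + 63*z^3 + 234*z^2 + 191*z + 40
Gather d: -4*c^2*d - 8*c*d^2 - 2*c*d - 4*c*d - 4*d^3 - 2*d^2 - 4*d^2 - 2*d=-4*d^3 + d^2*(-8*c - 6) + d*(-4*c^2 - 6*c - 2)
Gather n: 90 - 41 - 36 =13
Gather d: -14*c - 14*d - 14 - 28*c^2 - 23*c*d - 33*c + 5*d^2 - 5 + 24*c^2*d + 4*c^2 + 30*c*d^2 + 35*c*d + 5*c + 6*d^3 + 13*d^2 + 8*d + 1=-24*c^2 - 42*c + 6*d^3 + d^2*(30*c + 18) + d*(24*c^2 + 12*c - 6) - 18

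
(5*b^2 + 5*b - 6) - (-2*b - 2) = 5*b^2 + 7*b - 4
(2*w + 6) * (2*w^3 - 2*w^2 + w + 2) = 4*w^4 + 8*w^3 - 10*w^2 + 10*w + 12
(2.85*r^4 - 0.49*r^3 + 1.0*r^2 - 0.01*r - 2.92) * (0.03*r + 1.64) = 0.0855*r^5 + 4.6593*r^4 - 0.7736*r^3 + 1.6397*r^2 - 0.104*r - 4.7888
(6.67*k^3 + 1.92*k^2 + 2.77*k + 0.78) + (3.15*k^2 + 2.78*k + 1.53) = 6.67*k^3 + 5.07*k^2 + 5.55*k + 2.31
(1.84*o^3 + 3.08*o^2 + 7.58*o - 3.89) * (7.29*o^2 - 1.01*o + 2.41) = 13.4136*o^5 + 20.5948*o^4 + 56.5818*o^3 - 28.5911*o^2 + 22.1967*o - 9.3749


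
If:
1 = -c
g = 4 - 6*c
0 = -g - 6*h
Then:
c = -1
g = 10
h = -5/3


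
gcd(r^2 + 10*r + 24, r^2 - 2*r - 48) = r + 6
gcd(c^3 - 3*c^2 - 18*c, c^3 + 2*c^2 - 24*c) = c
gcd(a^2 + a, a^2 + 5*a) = a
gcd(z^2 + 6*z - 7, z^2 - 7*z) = 1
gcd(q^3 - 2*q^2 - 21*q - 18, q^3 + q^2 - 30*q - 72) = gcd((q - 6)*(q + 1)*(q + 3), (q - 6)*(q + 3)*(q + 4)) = q^2 - 3*q - 18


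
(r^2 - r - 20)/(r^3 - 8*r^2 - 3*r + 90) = (r + 4)/(r^2 - 3*r - 18)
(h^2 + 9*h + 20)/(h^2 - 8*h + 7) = (h^2 + 9*h + 20)/(h^2 - 8*h + 7)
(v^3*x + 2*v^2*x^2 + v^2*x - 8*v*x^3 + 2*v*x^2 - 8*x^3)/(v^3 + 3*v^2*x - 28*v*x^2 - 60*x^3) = x*(v^3 + 2*v^2*x + v^2 - 8*v*x^2 + 2*v*x - 8*x^2)/(v^3 + 3*v^2*x - 28*v*x^2 - 60*x^3)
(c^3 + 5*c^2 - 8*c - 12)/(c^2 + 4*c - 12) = c + 1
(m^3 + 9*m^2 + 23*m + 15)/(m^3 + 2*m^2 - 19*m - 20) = (m + 3)/(m - 4)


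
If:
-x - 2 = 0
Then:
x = -2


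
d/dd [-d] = -1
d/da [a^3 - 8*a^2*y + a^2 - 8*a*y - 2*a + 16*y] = 3*a^2 - 16*a*y + 2*a - 8*y - 2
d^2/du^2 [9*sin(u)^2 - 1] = 18*cos(2*u)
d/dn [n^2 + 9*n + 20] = 2*n + 9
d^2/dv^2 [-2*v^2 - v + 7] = -4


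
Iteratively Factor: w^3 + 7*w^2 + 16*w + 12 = (w + 3)*(w^2 + 4*w + 4) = (w + 2)*(w + 3)*(w + 2)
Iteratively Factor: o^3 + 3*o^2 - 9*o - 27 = (o + 3)*(o^2 - 9) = (o - 3)*(o + 3)*(o + 3)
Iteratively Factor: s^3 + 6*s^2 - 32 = (s - 2)*(s^2 + 8*s + 16) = (s - 2)*(s + 4)*(s + 4)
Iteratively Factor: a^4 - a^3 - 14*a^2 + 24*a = (a - 3)*(a^3 + 2*a^2 - 8*a) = (a - 3)*(a - 2)*(a^2 + 4*a) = a*(a - 3)*(a - 2)*(a + 4)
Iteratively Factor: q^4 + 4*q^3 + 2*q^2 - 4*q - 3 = (q + 3)*(q^3 + q^2 - q - 1) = (q + 1)*(q + 3)*(q^2 - 1) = (q + 1)^2*(q + 3)*(q - 1)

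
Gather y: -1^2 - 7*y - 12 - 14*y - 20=-21*y - 33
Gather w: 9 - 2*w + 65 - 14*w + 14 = 88 - 16*w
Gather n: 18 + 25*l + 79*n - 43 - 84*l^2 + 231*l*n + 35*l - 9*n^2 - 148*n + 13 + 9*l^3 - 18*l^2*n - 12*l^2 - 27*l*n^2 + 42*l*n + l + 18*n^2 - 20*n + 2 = 9*l^3 - 96*l^2 + 61*l + n^2*(9 - 27*l) + n*(-18*l^2 + 273*l - 89) - 10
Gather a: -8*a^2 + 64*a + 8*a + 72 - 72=-8*a^2 + 72*a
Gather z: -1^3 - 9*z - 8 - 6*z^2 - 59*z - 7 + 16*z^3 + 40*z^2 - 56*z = 16*z^3 + 34*z^2 - 124*z - 16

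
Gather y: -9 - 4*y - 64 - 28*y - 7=-32*y - 80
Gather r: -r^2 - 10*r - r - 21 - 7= -r^2 - 11*r - 28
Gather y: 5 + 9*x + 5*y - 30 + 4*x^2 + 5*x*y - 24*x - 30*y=4*x^2 - 15*x + y*(5*x - 25) - 25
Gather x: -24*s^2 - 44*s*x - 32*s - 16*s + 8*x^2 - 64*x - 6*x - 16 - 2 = -24*s^2 - 48*s + 8*x^2 + x*(-44*s - 70) - 18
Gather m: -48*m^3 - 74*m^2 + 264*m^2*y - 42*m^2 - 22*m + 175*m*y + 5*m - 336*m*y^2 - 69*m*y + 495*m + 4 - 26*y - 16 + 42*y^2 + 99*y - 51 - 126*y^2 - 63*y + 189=-48*m^3 + m^2*(264*y - 116) + m*(-336*y^2 + 106*y + 478) - 84*y^2 + 10*y + 126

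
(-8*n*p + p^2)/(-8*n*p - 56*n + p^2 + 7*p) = p/(p + 7)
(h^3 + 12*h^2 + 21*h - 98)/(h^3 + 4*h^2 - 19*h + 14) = (h + 7)/(h - 1)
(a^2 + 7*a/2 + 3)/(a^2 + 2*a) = (a + 3/2)/a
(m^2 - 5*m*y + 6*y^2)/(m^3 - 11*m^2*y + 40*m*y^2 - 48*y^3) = (m - 2*y)/(m^2 - 8*m*y + 16*y^2)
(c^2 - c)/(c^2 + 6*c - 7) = c/(c + 7)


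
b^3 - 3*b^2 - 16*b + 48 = (b - 4)*(b - 3)*(b + 4)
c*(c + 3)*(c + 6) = c^3 + 9*c^2 + 18*c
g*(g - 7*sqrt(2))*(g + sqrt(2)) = g^3 - 6*sqrt(2)*g^2 - 14*g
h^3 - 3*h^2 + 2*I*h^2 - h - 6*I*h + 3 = (h - 3)*(h + I)^2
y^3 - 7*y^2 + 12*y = y*(y - 4)*(y - 3)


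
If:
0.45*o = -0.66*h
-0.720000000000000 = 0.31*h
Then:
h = -2.32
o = 3.41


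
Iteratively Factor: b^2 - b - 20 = (b + 4)*(b - 5)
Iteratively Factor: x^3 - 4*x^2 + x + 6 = (x + 1)*(x^2 - 5*x + 6) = (x - 2)*(x + 1)*(x - 3)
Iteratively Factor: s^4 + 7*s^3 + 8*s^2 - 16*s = (s + 4)*(s^3 + 3*s^2 - 4*s) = (s - 1)*(s + 4)*(s^2 + 4*s) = s*(s - 1)*(s + 4)*(s + 4)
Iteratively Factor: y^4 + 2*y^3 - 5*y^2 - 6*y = (y + 3)*(y^3 - y^2 - 2*y) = (y + 1)*(y + 3)*(y^2 - 2*y) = (y - 2)*(y + 1)*(y + 3)*(y)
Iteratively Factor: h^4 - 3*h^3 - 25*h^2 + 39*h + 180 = (h - 4)*(h^3 + h^2 - 21*h - 45) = (h - 5)*(h - 4)*(h^2 + 6*h + 9) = (h - 5)*(h - 4)*(h + 3)*(h + 3)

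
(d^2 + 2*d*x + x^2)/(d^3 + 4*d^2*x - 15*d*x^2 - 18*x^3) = (-d - x)/(-d^2 - 3*d*x + 18*x^2)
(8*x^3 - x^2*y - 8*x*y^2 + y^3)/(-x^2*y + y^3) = (-8*x + y)/y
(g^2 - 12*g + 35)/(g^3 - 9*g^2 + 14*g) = (g - 5)/(g*(g - 2))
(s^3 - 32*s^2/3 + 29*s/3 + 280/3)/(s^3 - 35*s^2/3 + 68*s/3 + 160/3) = (3*s + 7)/(3*s + 4)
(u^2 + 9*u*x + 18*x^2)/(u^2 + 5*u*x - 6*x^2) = (-u - 3*x)/(-u + x)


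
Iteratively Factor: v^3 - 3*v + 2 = (v + 2)*(v^2 - 2*v + 1) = (v - 1)*(v + 2)*(v - 1)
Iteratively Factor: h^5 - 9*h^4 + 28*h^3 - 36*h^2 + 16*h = (h - 4)*(h^4 - 5*h^3 + 8*h^2 - 4*h) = (h - 4)*(h - 2)*(h^3 - 3*h^2 + 2*h) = (h - 4)*(h - 2)^2*(h^2 - h) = h*(h - 4)*(h - 2)^2*(h - 1)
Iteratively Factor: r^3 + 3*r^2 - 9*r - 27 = (r + 3)*(r^2 - 9) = (r + 3)^2*(r - 3)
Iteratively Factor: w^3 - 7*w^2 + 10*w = (w - 2)*(w^2 - 5*w) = (w - 5)*(w - 2)*(w)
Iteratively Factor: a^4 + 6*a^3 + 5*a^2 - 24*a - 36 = (a + 2)*(a^3 + 4*a^2 - 3*a - 18) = (a - 2)*(a + 2)*(a^2 + 6*a + 9) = (a - 2)*(a + 2)*(a + 3)*(a + 3)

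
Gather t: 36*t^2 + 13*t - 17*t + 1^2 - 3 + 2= 36*t^2 - 4*t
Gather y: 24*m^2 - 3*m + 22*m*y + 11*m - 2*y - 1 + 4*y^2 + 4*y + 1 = 24*m^2 + 8*m + 4*y^2 + y*(22*m + 2)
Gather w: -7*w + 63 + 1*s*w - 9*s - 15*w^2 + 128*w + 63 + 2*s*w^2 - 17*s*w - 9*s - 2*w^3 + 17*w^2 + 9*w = -18*s - 2*w^3 + w^2*(2*s + 2) + w*(130 - 16*s) + 126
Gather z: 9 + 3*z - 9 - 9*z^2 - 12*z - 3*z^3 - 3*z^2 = -3*z^3 - 12*z^2 - 9*z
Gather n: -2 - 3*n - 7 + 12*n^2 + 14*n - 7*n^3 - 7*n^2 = -7*n^3 + 5*n^2 + 11*n - 9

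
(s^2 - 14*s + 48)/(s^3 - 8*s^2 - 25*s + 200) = (s - 6)/(s^2 - 25)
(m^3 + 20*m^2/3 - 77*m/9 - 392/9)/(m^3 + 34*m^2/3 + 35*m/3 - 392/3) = (m + 7/3)/(m + 7)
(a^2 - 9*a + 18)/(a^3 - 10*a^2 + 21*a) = (a - 6)/(a*(a - 7))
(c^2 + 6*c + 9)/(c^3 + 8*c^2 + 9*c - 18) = (c + 3)/(c^2 + 5*c - 6)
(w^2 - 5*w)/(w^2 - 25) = w/(w + 5)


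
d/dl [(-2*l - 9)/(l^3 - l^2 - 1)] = (-2*l^3 + 2*l^2 + l*(2*l + 9)*(3*l - 2) + 2)/(-l^3 + l^2 + 1)^2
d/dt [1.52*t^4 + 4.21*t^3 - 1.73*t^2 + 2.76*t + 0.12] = 6.08*t^3 + 12.63*t^2 - 3.46*t + 2.76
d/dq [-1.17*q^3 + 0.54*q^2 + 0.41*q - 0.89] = -3.51*q^2 + 1.08*q + 0.41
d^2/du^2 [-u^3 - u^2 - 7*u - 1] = -6*u - 2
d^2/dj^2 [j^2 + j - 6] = 2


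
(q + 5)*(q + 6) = q^2 + 11*q + 30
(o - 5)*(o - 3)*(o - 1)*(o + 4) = o^4 - 5*o^3 - 13*o^2 + 77*o - 60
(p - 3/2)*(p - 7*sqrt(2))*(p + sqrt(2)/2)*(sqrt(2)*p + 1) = sqrt(2)*p^4 - 12*p^3 - 3*sqrt(2)*p^3/2 - 27*sqrt(2)*p^2/2 + 18*p^2 - 7*p + 81*sqrt(2)*p/4 + 21/2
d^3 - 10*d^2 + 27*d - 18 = (d - 6)*(d - 3)*(d - 1)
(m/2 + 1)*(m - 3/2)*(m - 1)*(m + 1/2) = m^4/2 - 15*m^2/8 + 5*m/8 + 3/4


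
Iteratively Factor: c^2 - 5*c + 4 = (c - 4)*(c - 1)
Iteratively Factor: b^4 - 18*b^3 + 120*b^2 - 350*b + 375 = (b - 5)*(b^3 - 13*b^2 + 55*b - 75) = (b - 5)^2*(b^2 - 8*b + 15) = (b - 5)^2*(b - 3)*(b - 5)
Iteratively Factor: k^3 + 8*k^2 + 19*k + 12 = (k + 1)*(k^2 + 7*k + 12) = (k + 1)*(k + 4)*(k + 3)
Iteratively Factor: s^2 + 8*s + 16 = (s + 4)*(s + 4)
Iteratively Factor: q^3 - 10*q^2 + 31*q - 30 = (q - 2)*(q^2 - 8*q + 15) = (q - 3)*(q - 2)*(q - 5)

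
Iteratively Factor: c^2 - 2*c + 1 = (c - 1)*(c - 1)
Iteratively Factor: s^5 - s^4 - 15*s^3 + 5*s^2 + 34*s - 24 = (s + 3)*(s^4 - 4*s^3 - 3*s^2 + 14*s - 8) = (s - 1)*(s + 3)*(s^3 - 3*s^2 - 6*s + 8) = (s - 1)*(s + 2)*(s + 3)*(s^2 - 5*s + 4) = (s - 1)^2*(s + 2)*(s + 3)*(s - 4)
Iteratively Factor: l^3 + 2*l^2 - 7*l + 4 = (l - 1)*(l^2 + 3*l - 4) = (l - 1)^2*(l + 4)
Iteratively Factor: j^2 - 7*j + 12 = (j - 4)*(j - 3)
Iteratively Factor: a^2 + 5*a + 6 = (a + 2)*(a + 3)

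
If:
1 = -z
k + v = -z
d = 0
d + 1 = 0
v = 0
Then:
No Solution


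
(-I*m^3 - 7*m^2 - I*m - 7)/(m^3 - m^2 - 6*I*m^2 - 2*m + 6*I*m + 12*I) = (-I*m^3 - 7*m^2 - I*m - 7)/(m^3 + m^2*(-1 - 6*I) + m*(-2 + 6*I) + 12*I)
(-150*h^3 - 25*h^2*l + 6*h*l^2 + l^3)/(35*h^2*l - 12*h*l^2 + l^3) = (-30*h^2 - 11*h*l - l^2)/(l*(7*h - l))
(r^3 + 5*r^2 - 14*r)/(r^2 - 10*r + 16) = r*(r + 7)/(r - 8)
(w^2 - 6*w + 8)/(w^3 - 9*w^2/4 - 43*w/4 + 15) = 4*(w - 2)/(4*w^2 + 7*w - 15)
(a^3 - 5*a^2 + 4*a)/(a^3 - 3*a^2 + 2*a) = (a - 4)/(a - 2)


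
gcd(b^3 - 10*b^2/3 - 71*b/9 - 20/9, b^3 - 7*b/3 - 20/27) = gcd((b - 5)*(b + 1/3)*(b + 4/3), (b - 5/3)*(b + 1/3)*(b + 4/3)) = b^2 + 5*b/3 + 4/9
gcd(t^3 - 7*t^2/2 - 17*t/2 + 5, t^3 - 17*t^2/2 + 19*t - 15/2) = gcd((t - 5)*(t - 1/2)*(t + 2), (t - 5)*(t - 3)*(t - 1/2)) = t^2 - 11*t/2 + 5/2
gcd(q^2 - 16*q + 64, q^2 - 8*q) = q - 8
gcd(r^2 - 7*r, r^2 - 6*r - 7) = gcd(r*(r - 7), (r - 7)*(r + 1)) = r - 7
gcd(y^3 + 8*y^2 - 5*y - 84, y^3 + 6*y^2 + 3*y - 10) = 1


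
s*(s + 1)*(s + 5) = s^3 + 6*s^2 + 5*s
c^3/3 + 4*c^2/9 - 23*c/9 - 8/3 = (c/3 + 1)*(c - 8/3)*(c + 1)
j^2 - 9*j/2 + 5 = (j - 5/2)*(j - 2)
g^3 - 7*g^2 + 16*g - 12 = (g - 3)*(g - 2)^2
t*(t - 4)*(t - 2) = t^3 - 6*t^2 + 8*t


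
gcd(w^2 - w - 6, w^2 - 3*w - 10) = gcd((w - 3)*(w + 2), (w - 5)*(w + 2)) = w + 2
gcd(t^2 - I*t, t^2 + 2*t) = t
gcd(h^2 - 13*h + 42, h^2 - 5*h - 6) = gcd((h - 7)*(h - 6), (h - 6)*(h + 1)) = h - 6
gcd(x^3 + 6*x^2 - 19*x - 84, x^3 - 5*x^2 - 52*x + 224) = x^2 + 3*x - 28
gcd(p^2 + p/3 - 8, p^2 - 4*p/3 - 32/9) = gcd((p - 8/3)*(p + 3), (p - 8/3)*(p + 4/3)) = p - 8/3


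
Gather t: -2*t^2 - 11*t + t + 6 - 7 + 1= -2*t^2 - 10*t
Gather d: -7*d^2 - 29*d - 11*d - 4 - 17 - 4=-7*d^2 - 40*d - 25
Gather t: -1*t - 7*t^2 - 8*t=-7*t^2 - 9*t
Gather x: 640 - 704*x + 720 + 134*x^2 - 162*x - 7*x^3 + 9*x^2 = -7*x^3 + 143*x^2 - 866*x + 1360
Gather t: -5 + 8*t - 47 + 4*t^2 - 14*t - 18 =4*t^2 - 6*t - 70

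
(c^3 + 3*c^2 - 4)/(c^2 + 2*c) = c + 1 - 2/c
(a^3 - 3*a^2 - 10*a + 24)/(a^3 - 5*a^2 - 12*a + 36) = (a - 4)/(a - 6)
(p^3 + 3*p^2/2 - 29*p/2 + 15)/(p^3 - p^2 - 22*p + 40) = (p - 3/2)/(p - 4)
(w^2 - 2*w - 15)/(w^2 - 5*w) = (w + 3)/w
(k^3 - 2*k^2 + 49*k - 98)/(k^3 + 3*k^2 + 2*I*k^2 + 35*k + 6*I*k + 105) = (k^2 - k*(2 + 7*I) + 14*I)/(k^2 + k*(3 - 5*I) - 15*I)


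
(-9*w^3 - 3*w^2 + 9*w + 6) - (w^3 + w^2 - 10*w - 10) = -10*w^3 - 4*w^2 + 19*w + 16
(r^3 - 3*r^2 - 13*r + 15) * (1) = r^3 - 3*r^2 - 13*r + 15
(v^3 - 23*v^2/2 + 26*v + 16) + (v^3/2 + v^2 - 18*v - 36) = 3*v^3/2 - 21*v^2/2 + 8*v - 20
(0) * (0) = 0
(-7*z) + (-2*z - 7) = -9*z - 7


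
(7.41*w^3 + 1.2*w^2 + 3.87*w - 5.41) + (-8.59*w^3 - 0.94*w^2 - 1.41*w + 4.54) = -1.18*w^3 + 0.26*w^2 + 2.46*w - 0.87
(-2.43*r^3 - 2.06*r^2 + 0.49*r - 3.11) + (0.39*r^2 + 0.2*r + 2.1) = -2.43*r^3 - 1.67*r^2 + 0.69*r - 1.01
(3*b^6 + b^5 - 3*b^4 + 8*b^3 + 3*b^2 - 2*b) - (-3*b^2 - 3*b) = 3*b^6 + b^5 - 3*b^4 + 8*b^3 + 6*b^2 + b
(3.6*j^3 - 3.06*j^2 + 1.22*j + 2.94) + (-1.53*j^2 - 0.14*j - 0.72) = 3.6*j^3 - 4.59*j^2 + 1.08*j + 2.22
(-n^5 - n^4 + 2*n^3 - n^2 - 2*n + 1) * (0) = 0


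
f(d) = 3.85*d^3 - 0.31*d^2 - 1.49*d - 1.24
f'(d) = 11.55*d^2 - 0.62*d - 1.49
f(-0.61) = -1.32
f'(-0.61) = 3.19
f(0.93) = 0.20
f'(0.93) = 7.92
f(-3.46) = -159.27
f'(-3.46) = 138.93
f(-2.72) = -76.96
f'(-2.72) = 85.65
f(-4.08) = -261.80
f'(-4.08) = 193.31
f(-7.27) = -1486.12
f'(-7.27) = 613.47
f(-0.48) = -1.02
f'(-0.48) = 1.47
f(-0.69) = -1.62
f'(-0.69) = 4.44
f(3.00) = 95.45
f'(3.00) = 100.60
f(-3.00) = -103.51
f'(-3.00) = 104.32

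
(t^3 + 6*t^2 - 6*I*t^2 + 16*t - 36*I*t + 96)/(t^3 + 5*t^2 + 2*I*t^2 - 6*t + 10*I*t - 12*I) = (t - 8*I)/(t - 1)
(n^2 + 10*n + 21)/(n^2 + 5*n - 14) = (n + 3)/(n - 2)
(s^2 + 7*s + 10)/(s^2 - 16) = (s^2 + 7*s + 10)/(s^2 - 16)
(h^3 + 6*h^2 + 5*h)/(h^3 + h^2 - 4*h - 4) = h*(h + 5)/(h^2 - 4)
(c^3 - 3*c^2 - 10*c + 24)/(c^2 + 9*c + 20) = (c^3 - 3*c^2 - 10*c + 24)/(c^2 + 9*c + 20)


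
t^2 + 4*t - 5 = (t - 1)*(t + 5)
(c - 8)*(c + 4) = c^2 - 4*c - 32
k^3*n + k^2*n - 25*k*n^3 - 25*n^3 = (k - 5*n)*(k + 5*n)*(k*n + n)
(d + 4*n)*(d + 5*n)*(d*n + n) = d^3*n + 9*d^2*n^2 + d^2*n + 20*d*n^3 + 9*d*n^2 + 20*n^3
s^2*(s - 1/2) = s^3 - s^2/2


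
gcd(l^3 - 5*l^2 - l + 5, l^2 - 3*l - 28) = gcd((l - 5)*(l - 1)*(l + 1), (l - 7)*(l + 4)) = 1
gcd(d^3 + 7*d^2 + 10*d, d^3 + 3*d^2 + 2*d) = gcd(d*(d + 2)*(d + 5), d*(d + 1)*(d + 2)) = d^2 + 2*d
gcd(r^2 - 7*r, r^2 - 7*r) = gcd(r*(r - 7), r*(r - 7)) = r^2 - 7*r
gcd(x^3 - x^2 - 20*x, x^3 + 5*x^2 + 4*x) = x^2 + 4*x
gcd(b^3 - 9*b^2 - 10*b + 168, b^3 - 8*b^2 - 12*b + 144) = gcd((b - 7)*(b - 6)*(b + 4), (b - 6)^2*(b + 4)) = b^2 - 2*b - 24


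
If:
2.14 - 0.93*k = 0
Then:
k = 2.30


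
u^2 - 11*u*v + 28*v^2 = (u - 7*v)*(u - 4*v)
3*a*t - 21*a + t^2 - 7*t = (3*a + t)*(t - 7)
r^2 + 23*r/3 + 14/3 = (r + 2/3)*(r + 7)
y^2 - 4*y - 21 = (y - 7)*(y + 3)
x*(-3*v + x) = -3*v*x + x^2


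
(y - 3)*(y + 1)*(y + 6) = y^3 + 4*y^2 - 15*y - 18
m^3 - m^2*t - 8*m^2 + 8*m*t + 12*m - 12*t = (m - 6)*(m - 2)*(m - t)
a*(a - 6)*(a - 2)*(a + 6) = a^4 - 2*a^3 - 36*a^2 + 72*a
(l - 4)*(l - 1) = l^2 - 5*l + 4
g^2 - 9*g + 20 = (g - 5)*(g - 4)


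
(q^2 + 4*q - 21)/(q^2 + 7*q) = (q - 3)/q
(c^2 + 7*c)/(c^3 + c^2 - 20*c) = (c + 7)/(c^2 + c - 20)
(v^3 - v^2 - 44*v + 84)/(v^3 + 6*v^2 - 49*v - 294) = (v^2 - 8*v + 12)/(v^2 - v - 42)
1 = 1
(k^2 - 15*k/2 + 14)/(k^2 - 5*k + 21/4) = 2*(k - 4)/(2*k - 3)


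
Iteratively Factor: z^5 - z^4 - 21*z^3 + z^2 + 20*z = (z - 1)*(z^4 - 21*z^2 - 20*z) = z*(z - 1)*(z^3 - 21*z - 20) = z*(z - 1)*(z + 4)*(z^2 - 4*z - 5) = z*(z - 5)*(z - 1)*(z + 4)*(z + 1)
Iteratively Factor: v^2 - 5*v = (v)*(v - 5)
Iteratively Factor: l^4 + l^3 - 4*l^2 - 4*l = (l)*(l^3 + l^2 - 4*l - 4) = l*(l - 2)*(l^2 + 3*l + 2) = l*(l - 2)*(l + 1)*(l + 2)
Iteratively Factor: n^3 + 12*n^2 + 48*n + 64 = (n + 4)*(n^2 + 8*n + 16) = (n + 4)^2*(n + 4)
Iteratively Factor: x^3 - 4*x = (x)*(x^2 - 4) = x*(x + 2)*(x - 2)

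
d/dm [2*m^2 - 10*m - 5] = 4*m - 10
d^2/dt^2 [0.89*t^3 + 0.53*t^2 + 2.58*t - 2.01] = 5.34*t + 1.06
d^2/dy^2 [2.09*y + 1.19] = 0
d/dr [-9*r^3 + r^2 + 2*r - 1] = -27*r^2 + 2*r + 2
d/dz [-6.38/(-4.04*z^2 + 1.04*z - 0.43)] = (6.6352 - 51.5504*z)/(4.04*z^2 - 1.04*z + 0.43)^2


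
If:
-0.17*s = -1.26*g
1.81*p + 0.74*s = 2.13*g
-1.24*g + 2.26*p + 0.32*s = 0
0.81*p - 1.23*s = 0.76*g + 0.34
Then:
No Solution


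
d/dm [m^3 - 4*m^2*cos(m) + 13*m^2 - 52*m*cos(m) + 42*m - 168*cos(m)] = 4*m^2*sin(m) + 3*m^2 + 52*m*sin(m) - 8*m*cos(m) + 26*m + 168*sin(m) - 52*cos(m) + 42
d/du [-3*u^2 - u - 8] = -6*u - 1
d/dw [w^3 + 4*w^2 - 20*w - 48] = 3*w^2 + 8*w - 20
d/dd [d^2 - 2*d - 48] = 2*d - 2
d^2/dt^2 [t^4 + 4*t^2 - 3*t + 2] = 12*t^2 + 8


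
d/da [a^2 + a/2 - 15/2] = 2*a + 1/2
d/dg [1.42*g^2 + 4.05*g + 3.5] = 2.84*g + 4.05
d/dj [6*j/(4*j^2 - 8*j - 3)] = 6*(4*j^2 - 8*j*(j - 1) - 8*j - 3)/(-4*j^2 + 8*j + 3)^2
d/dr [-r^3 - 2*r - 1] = -3*r^2 - 2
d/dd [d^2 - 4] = 2*d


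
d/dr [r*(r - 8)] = 2*r - 8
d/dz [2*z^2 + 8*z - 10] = 4*z + 8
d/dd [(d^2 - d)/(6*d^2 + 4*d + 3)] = (10*d^2 + 6*d - 3)/(36*d^4 + 48*d^3 + 52*d^2 + 24*d + 9)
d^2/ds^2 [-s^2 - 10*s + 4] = -2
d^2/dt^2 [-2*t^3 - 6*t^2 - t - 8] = -12*t - 12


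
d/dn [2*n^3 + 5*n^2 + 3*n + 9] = 6*n^2 + 10*n + 3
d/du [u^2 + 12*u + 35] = 2*u + 12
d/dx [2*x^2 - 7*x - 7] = 4*x - 7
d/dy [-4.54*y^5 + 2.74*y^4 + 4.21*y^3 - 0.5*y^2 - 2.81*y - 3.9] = -22.7*y^4 + 10.96*y^3 + 12.63*y^2 - 1.0*y - 2.81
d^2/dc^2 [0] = 0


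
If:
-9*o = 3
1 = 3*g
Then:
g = 1/3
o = -1/3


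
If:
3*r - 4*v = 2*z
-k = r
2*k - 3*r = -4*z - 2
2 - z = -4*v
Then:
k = -14/3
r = 14/3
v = 5/6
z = 16/3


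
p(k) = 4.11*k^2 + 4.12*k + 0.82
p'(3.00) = 28.78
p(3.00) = 50.17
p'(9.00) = 78.10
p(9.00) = 370.81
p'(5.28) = 47.52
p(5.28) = 137.15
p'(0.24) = 6.09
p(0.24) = 2.05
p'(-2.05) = -12.73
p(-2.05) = 9.65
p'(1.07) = 12.92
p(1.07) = 9.93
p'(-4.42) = -32.21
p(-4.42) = 62.90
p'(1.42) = 15.79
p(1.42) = 14.96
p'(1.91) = 19.82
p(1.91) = 23.68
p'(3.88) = 36.01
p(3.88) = 78.68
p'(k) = 8.22*k + 4.12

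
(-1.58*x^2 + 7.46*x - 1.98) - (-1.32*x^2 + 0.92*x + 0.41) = -0.26*x^2 + 6.54*x - 2.39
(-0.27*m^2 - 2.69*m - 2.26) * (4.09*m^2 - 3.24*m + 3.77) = -1.1043*m^4 - 10.1273*m^3 - 1.5457*m^2 - 2.8189*m - 8.5202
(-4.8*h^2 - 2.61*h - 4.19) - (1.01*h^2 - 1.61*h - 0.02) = -5.81*h^2 - 1.0*h - 4.17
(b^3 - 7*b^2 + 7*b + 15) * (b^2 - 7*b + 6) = b^5 - 14*b^4 + 62*b^3 - 76*b^2 - 63*b + 90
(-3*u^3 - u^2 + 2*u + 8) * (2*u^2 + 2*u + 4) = -6*u^5 - 8*u^4 - 10*u^3 + 16*u^2 + 24*u + 32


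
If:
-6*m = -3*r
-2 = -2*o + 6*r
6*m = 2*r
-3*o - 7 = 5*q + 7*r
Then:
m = 0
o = 1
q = -2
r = 0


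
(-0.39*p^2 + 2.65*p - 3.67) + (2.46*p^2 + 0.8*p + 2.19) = 2.07*p^2 + 3.45*p - 1.48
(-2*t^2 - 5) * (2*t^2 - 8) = -4*t^4 + 6*t^2 + 40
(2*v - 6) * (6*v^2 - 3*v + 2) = 12*v^3 - 42*v^2 + 22*v - 12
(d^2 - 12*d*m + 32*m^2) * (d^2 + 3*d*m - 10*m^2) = d^4 - 9*d^3*m - 14*d^2*m^2 + 216*d*m^3 - 320*m^4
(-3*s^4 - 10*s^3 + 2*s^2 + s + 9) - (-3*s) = -3*s^4 - 10*s^3 + 2*s^2 + 4*s + 9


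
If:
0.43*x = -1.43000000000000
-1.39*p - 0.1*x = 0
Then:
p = 0.24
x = -3.33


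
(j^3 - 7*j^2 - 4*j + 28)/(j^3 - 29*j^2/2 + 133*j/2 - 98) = 2*(j^2 - 4)/(2*j^2 - 15*j + 28)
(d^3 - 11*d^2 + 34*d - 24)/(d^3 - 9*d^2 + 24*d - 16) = (d - 6)/(d - 4)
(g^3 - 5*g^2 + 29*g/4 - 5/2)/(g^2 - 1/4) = (2*g^2 - 9*g + 10)/(2*g + 1)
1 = 1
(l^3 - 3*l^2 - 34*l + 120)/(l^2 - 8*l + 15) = (l^2 + 2*l - 24)/(l - 3)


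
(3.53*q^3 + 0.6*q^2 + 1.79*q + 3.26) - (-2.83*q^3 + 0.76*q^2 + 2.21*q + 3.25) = 6.36*q^3 - 0.16*q^2 - 0.42*q + 0.00999999999999979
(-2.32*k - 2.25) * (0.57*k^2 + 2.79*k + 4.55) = -1.3224*k^3 - 7.7553*k^2 - 16.8335*k - 10.2375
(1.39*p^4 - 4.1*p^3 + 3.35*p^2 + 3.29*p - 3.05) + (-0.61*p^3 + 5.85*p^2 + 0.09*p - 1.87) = 1.39*p^4 - 4.71*p^3 + 9.2*p^2 + 3.38*p - 4.92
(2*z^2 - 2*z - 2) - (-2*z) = 2*z^2 - 2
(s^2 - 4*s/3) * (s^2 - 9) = s^4 - 4*s^3/3 - 9*s^2 + 12*s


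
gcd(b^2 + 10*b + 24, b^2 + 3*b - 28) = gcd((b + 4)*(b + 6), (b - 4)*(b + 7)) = 1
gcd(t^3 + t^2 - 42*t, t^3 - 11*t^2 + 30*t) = t^2 - 6*t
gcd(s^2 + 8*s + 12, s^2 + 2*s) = s + 2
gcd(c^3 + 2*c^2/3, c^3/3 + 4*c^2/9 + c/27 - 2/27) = c + 2/3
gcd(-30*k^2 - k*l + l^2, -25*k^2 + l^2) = 5*k + l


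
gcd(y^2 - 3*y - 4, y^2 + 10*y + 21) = 1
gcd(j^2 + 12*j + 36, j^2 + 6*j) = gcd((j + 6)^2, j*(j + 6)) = j + 6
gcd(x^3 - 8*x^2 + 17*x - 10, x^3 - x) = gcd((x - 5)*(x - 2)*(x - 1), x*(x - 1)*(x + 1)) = x - 1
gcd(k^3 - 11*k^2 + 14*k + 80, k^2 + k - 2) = k + 2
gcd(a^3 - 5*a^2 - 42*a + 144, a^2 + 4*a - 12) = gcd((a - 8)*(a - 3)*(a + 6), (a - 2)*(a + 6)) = a + 6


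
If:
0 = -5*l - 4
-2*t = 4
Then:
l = -4/5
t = -2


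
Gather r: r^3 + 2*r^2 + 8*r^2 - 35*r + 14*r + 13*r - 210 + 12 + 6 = r^3 + 10*r^2 - 8*r - 192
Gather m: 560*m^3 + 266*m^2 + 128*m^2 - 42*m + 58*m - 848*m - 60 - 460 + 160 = 560*m^3 + 394*m^2 - 832*m - 360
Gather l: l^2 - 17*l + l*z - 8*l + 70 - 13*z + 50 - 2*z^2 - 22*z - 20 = l^2 + l*(z - 25) - 2*z^2 - 35*z + 100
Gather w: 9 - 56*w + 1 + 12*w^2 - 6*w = 12*w^2 - 62*w + 10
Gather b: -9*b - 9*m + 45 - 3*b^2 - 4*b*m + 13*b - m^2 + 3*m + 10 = -3*b^2 + b*(4 - 4*m) - m^2 - 6*m + 55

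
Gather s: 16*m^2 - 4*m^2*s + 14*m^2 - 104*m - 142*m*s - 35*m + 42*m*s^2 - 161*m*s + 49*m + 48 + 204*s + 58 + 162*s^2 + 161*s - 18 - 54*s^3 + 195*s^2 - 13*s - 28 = 30*m^2 - 90*m - 54*s^3 + s^2*(42*m + 357) + s*(-4*m^2 - 303*m + 352) + 60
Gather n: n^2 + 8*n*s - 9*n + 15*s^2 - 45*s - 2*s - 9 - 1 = n^2 + n*(8*s - 9) + 15*s^2 - 47*s - 10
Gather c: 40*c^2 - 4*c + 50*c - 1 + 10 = 40*c^2 + 46*c + 9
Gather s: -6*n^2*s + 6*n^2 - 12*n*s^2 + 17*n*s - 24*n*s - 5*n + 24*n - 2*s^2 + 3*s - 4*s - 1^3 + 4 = 6*n^2 + 19*n + s^2*(-12*n - 2) + s*(-6*n^2 - 7*n - 1) + 3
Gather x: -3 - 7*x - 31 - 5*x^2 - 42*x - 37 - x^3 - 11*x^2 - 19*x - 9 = -x^3 - 16*x^2 - 68*x - 80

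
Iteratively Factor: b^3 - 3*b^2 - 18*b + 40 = (b - 2)*(b^2 - b - 20) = (b - 5)*(b - 2)*(b + 4)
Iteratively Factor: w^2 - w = (w - 1)*(w)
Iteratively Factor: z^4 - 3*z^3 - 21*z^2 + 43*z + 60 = (z + 4)*(z^3 - 7*z^2 + 7*z + 15) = (z - 5)*(z + 4)*(z^2 - 2*z - 3) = (z - 5)*(z + 1)*(z + 4)*(z - 3)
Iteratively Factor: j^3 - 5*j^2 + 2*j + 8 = (j - 4)*(j^2 - j - 2) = (j - 4)*(j - 2)*(j + 1)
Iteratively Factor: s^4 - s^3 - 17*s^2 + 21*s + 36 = (s + 4)*(s^3 - 5*s^2 + 3*s + 9) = (s - 3)*(s + 4)*(s^2 - 2*s - 3) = (s - 3)*(s + 1)*(s + 4)*(s - 3)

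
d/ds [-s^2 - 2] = -2*s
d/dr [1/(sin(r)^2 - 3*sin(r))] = (3 - 2*sin(r))*cos(r)/((sin(r) - 3)^2*sin(r)^2)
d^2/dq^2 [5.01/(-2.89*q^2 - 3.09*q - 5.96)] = (83.688042*q^2 + 89.479602*q - 5.01*(5.78*q + 3.09)*(11.56*q + 6.18) + 172.588488)/(2.89*q^2 + 3.09*q + 5.96)^3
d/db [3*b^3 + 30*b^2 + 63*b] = 9*b^2 + 60*b + 63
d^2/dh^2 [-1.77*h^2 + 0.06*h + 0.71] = -3.54000000000000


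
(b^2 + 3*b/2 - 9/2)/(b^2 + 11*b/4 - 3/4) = 2*(2*b - 3)/(4*b - 1)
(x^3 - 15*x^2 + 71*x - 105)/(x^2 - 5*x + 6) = (x^2 - 12*x + 35)/(x - 2)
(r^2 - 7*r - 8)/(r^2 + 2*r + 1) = (r - 8)/(r + 1)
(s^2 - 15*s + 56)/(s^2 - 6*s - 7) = (s - 8)/(s + 1)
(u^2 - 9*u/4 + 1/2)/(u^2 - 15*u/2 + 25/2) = (4*u^2 - 9*u + 2)/(2*(2*u^2 - 15*u + 25))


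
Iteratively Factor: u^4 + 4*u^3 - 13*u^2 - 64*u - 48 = (u + 3)*(u^3 + u^2 - 16*u - 16) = (u + 3)*(u + 4)*(u^2 - 3*u - 4) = (u + 1)*(u + 3)*(u + 4)*(u - 4)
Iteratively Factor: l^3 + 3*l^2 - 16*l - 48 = (l + 4)*(l^2 - l - 12) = (l - 4)*(l + 4)*(l + 3)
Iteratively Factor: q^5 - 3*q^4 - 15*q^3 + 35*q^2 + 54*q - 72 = (q - 3)*(q^4 - 15*q^2 - 10*q + 24) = (q - 3)*(q + 3)*(q^3 - 3*q^2 - 6*q + 8) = (q - 3)*(q - 1)*(q + 3)*(q^2 - 2*q - 8) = (q - 3)*(q - 1)*(q + 2)*(q + 3)*(q - 4)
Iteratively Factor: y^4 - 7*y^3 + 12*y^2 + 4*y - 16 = (y - 2)*(y^3 - 5*y^2 + 2*y + 8) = (y - 4)*(y - 2)*(y^2 - y - 2) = (y - 4)*(y - 2)^2*(y + 1)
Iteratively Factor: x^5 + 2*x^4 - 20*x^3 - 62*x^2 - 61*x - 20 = (x + 1)*(x^4 + x^3 - 21*x^2 - 41*x - 20) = (x + 1)^2*(x^3 - 21*x - 20) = (x + 1)^2*(x + 4)*(x^2 - 4*x - 5) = (x - 5)*(x + 1)^2*(x + 4)*(x + 1)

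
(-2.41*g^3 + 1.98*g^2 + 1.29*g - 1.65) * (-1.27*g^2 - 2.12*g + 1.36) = 3.0607*g^5 + 2.5946*g^4 - 9.1135*g^3 + 2.0535*g^2 + 5.2524*g - 2.244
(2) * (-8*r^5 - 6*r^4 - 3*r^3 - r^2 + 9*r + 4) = -16*r^5 - 12*r^4 - 6*r^3 - 2*r^2 + 18*r + 8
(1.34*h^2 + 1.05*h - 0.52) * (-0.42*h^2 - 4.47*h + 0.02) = -0.5628*h^4 - 6.4308*h^3 - 4.4483*h^2 + 2.3454*h - 0.0104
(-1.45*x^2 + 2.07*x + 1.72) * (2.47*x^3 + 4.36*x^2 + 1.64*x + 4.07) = -3.5815*x^5 - 1.2091*x^4 + 10.8956*x^3 + 4.9925*x^2 + 11.2457*x + 7.0004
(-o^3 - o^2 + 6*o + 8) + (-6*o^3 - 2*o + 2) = -7*o^3 - o^2 + 4*o + 10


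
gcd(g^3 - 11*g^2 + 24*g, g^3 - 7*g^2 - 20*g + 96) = g^2 - 11*g + 24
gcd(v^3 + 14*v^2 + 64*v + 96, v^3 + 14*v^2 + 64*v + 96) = v^3 + 14*v^2 + 64*v + 96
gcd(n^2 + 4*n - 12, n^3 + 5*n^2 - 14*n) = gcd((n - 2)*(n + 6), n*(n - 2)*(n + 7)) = n - 2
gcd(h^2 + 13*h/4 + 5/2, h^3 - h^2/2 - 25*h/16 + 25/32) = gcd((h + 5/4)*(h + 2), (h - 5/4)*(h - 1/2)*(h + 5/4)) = h + 5/4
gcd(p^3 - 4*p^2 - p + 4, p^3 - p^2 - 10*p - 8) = p^2 - 3*p - 4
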